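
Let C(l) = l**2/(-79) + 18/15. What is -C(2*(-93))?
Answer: 172506/395 ≈ 436.72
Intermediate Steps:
C(l) = 6/5 - l**2/79 (C(l) = l**2*(-1/79) + 18*(1/15) = -l**2/79 + 6/5 = 6/5 - l**2/79)
-C(2*(-93)) = -(6/5 - (2*(-93))**2/79) = -(6/5 - 1/79*(-186)**2) = -(6/5 - 1/79*34596) = -(6/5 - 34596/79) = -1*(-172506/395) = 172506/395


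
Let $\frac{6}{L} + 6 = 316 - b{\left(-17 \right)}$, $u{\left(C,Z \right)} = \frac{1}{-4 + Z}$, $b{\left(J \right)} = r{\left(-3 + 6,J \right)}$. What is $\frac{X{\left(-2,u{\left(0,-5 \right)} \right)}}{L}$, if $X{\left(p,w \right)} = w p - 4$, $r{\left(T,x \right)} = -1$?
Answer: $- \frac{5287}{27} \approx -195.81$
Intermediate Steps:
$b{\left(J \right)} = -1$
$X{\left(p,w \right)} = -4 + p w$ ($X{\left(p,w \right)} = p w - 4 = -4 + p w$)
$L = \frac{6}{311}$ ($L = \frac{6}{-6 + \left(316 - -1\right)} = \frac{6}{-6 + \left(316 + 1\right)} = \frac{6}{-6 + 317} = \frac{6}{311} \approx 0.019293$)
$\frac{X{\left(-2,u{\left(0,-5 \right)} \right)}}{L} = \frac{-4 - \frac{2}{-4 - 5}}{\frac{6}{311}} = \left(-4 - \frac{2}{-9}\right) \frac{311}{6} = \left(-4 - - \frac{2}{9}\right) \frac{311}{6} = \left(-4 + \frac{2}{9}\right) \frac{311}{6} = \left(- \frac{34}{9}\right) \frac{311}{6} = - \frac{5287}{27}$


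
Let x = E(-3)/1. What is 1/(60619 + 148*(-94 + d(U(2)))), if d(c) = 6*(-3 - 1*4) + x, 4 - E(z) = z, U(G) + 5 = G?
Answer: 1/41527 ≈ 2.4081e-5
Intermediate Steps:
U(G) = -5 + G
E(z) = 4 - z
x = 7 (x = (4 - 1*(-3))/1 = (4 + 3)*1 = 7*1 = 7)
d(c) = -35 (d(c) = 6*(-3 - 1*4) + 7 = 6*(-3 - 4) + 7 = 6*(-7) + 7 = -42 + 7 = -35)
1/(60619 + 148*(-94 + d(U(2)))) = 1/(60619 + 148*(-94 - 35)) = 1/(60619 + 148*(-129)) = 1/(60619 - 19092) = 1/41527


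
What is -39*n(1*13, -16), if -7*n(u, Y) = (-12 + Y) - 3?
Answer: -1209/7 ≈ -172.71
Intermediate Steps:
n(u, Y) = 15/7 - Y/7 (n(u, Y) = -((-12 + Y) - 3)/7 = -(-15 + Y)/7 = 15/7 - Y/7)
-39*n(1*13, -16) = -39*(15/7 - ⅐*(-16)) = -39*(15/7 + 16/7) = -39*31/7 = -1209/7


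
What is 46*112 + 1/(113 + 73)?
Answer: 958273/186 ≈ 5152.0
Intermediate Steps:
46*112 + 1/(113 + 73) = 5152 + 1/186 = 958273/186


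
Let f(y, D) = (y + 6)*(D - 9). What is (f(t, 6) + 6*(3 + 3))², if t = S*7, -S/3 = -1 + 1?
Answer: 324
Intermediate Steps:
S = 0 (S = -3*(-1 + 1) = -3*0 = 0)
t = 0 (t = 0*7 = 0)
f(y, D) = (-9 + D)*(6 + y) (f(y, D) = (6 + y)*(-9 + D) = (-9 + D)*(6 + y))
(f(t, 6) + 6*(3 + 3))² = ((-54 - 9*0 + 6*6 + 6*0) + 6*(3 + 3))² = ((-54 + 0 + 36 + 0) + 6*6)² = (-18 + 36)² = 18² = 324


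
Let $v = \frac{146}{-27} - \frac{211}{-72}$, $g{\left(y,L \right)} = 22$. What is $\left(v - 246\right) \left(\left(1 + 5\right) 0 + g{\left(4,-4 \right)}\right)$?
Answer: $- \frac{590381}{108} \approx -5466.5$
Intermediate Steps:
$v = - \frac{535}{216}$ ($v = 146 \left(- \frac{1}{27}\right) - - \frac{211}{72} = - \frac{146}{27} + \frac{211}{72} = - \frac{535}{216} \approx -2.4769$)
$\left(v - 246\right) \left(\left(1 + 5\right) 0 + g{\left(4,-4 \right)}\right) = \left(- \frac{535}{216} - 246\right) \left(\left(1 + 5\right) 0 + 22\right) = - \frac{53671 \left(6 \cdot 0 + 22\right)}{216} = - \frac{53671 \left(0 + 22\right)}{216} = \left(- \frac{53671}{216}\right) 22 = - \frac{590381}{108}$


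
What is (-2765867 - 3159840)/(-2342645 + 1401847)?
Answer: 5925707/940798 ≈ 6.2986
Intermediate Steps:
(-2765867 - 3159840)/(-2342645 + 1401847) = -5925707/(-940798) = -5925707*(-1/940798) = 5925707/940798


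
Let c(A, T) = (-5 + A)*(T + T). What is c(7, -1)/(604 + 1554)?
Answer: -2/1079 ≈ -0.0018536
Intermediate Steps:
c(A, T) = 2*T*(-5 + A) (c(A, T) = (-5 + A)*(2*T) = 2*T*(-5 + A))
c(7, -1)/(604 + 1554) = (2*(-1)*(-5 + 7))/(604 + 1554) = (2*(-1)*2)/2158 = -4*1/2158 = -2/1079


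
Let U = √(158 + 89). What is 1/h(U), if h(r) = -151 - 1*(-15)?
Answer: -1/136 ≈ -0.0073529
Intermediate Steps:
U = √247 ≈ 15.716
h(r) = -136 (h(r) = -151 + 15 = -136)
1/h(U) = 1/(-136) = -1/136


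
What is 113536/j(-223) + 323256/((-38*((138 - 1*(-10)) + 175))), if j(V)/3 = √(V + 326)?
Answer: -161628/6137 + 113536*√103/309 ≈ 3702.7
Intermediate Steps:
j(V) = 3*√(326 + V) (j(V) = 3*√(V + 326) = 3*√(326 + V))
113536/j(-223) + 323256/((-38*((138 - 1*(-10)) + 175))) = 113536/((3*√(326 - 223))) + 323256/((-38*((138 - 1*(-10)) + 175))) = 113536/((3*√103)) + 323256/((-38*((138 + 10) + 175))) = 113536*(√103/309) + 323256/((-38*(148 + 175))) = 113536*√103/309 + 323256/((-38*323)) = 113536*√103/309 + 323256/(-12274) = 113536*√103/309 + 323256*(-1/12274) = 113536*√103/309 - 161628/6137 = -161628/6137 + 113536*√103/309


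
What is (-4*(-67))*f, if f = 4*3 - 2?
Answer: 2680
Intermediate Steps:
f = 10 (f = 12 - 2 = 10)
(-4*(-67))*f = -4*(-67)*10 = 268*10 = 2680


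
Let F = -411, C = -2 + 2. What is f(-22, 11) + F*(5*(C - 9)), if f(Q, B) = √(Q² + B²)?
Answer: 18495 + 11*√5 ≈ 18520.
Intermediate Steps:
f(Q, B) = √(B² + Q²)
C = 0
f(-22, 11) + F*(5*(C - 9)) = √(11² + (-22)²) - 2055*(0 - 9) = √(121 + 484) - 2055*(-9) = √605 - 411*(-45) = 11*√5 + 18495 = 18495 + 11*√5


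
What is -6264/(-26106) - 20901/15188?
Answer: -75083979/66082988 ≈ -1.1362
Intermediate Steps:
-6264/(-26106) - 20901/15188 = -6264*(-1/26106) - 20901*1/15188 = 1044/4351 - 20901/15188 = -75083979/66082988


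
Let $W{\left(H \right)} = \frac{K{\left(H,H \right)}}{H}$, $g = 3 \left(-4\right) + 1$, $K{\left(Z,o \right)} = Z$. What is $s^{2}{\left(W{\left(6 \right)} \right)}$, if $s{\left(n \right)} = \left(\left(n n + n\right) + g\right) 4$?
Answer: $1296$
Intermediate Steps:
$g = -11$ ($g = -12 + 1 = -11$)
$W{\left(H \right)} = 1$ ($W{\left(H \right)} = \frac{H}{H} = 1$)
$s{\left(n \right)} = -44 + 4 n + 4 n^{2}$ ($s{\left(n \right)} = \left(\left(n n + n\right) - 11\right) 4 = \left(\left(n^{2} + n\right) - 11\right) 4 = \left(\left(n + n^{2}\right) - 11\right) 4 = \left(-11 + n + n^{2}\right) 4 = -44 + 4 n + 4 n^{2}$)
$s^{2}{\left(W{\left(6 \right)} \right)} = \left(-44 + 4 \cdot 1 + 4 \cdot 1^{2}\right)^{2} = \left(-44 + 4 + 4 \cdot 1\right)^{2} = \left(-44 + 4 + 4\right)^{2} = \left(-36\right)^{2} = 1296$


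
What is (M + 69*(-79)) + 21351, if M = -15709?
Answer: 191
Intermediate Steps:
(M + 69*(-79)) + 21351 = (-15709 + 69*(-79)) + 21351 = (-15709 - 5451) + 21351 = -21160 + 21351 = 191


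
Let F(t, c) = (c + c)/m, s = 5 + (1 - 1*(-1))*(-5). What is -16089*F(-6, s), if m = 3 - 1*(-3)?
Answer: 26815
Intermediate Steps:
m = 6 (m = 3 + 3 = 6)
s = -5 (s = 5 + (1 + 1)*(-5) = 5 + 2*(-5) = 5 - 10 = -5)
F(t, c) = c/3 (F(t, c) = (c + c)/6 = (2*c)*(1/6) = c/3)
-16089*F(-6, s) = -5363*(-5) = -16089*(-5/3) = 26815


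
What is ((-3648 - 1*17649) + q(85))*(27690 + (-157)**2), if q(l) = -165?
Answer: -1123299618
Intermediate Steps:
((-3648 - 1*17649) + q(85))*(27690 + (-157)**2) = ((-3648 - 1*17649) - 165)*(27690 + (-157)**2) = ((-3648 - 17649) - 165)*(27690 + 24649) = (-21297 - 165)*52339 = -21462*52339 = -1123299618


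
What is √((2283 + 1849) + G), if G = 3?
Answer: √4135 ≈ 64.304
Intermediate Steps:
√((2283 + 1849) + G) = √((2283 + 1849) + 3) = √(4132 + 3) = √4135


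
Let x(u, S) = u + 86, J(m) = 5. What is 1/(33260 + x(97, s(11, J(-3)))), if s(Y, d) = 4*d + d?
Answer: 1/33443 ≈ 2.9902e-5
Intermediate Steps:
s(Y, d) = 5*d
x(u, S) = 86 + u
1/(33260 + x(97, s(11, J(-3)))) = 1/(33260 + (86 + 97)) = 1/(33260 + 183) = 1/33443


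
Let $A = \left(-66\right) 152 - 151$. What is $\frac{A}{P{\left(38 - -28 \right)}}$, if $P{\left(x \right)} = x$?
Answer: $- \frac{10183}{66} \approx -154.29$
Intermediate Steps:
$A = -10183$ ($A = -10032 - 151 = -10183$)
$\frac{A}{P{\left(38 - -28 \right)}} = - \frac{10183}{38 - -28} = - \frac{10183}{38 + 28} = - \frac{10183}{66}$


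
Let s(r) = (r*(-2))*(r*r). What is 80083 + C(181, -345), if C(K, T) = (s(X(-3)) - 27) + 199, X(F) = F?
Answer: 80309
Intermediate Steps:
s(r) = -2*r³ (s(r) = (-2*r)*r² = -2*r³)
C(K, T) = 226 (C(K, T) = (-2*(-3)³ - 27) + 199 = (-2*(-27) - 27) + 199 = (54 - 27) + 199 = 27 + 199 = 226)
80083 + C(181, -345) = 80083 + 226 = 80309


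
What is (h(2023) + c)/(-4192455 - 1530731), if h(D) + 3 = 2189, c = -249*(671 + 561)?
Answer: 152291/2861593 ≈ 0.053219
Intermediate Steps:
c = -306768 (c = -249*1232 = -306768)
h(D) = 2186 (h(D) = -3 + 2189 = 2186)
(h(2023) + c)/(-4192455 - 1530731) = (2186 - 306768)/(-4192455 - 1530731) = -304582/(-5723186) = -304582*(-1/5723186) = 152291/2861593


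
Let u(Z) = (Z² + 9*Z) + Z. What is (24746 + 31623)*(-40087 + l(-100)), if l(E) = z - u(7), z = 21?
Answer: -2265188265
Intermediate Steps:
u(Z) = Z² + 10*Z
l(E) = -98 (l(E) = 21 - 7*(10 + 7) = 21 - 7*17 = 21 - 1*119 = 21 - 119 = -98)
(24746 + 31623)*(-40087 + l(-100)) = (24746 + 31623)*(-40087 - 98) = 56369*(-40185) = -2265188265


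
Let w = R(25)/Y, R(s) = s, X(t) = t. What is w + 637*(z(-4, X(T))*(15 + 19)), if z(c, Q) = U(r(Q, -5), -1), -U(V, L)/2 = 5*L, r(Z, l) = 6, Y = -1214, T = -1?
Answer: 262928095/1214 ≈ 2.1658e+5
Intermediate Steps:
U(V, L) = -10*L
z(c, Q) = 10 (z(c, Q) = -10*(-1) = 10)
w = -25/1214 (w = 25/(-1214) = 25*(-1/1214) = -25/1214 ≈ -0.020593)
w + 637*(z(-4, X(T))*(15 + 19)) = -25/1214 + 637*(10*(15 + 19)) = -25/1214 + 637*(10*34) = -25/1214 + 637*340 = -25/1214 + 216580 = 262928095/1214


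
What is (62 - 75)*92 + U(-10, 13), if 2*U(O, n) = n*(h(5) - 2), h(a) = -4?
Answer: -1235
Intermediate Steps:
U(O, n) = -3*n (U(O, n) = (n*(-4 - 2))/2 = (n*(-6))/2 = (-6*n)/2 = -3*n)
(62 - 75)*92 + U(-10, 13) = (62 - 75)*92 - 3*13 = -13*92 - 39 = -1196 - 39 = -1235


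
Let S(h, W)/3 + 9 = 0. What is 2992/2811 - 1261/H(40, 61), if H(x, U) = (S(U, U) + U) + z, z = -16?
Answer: -1163605/16866 ≈ -68.991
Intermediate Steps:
S(h, W) = -27 (S(h, W) = -27 + 3*0 = -27 + 0 = -27)
H(x, U) = -43 + U (H(x, U) = (-27 + U) - 16 = -43 + U)
2992/2811 - 1261/H(40, 61) = 2992/2811 - 1261/(-43 + 61) = 2992*(1/2811) - 1261/18 = 2992/2811 - 1261*1/18 = 2992/2811 - 1261/18 = -1163605/16866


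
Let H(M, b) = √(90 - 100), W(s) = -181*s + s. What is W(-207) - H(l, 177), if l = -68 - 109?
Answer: 37260 - I*√10 ≈ 37260.0 - 3.1623*I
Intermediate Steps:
l = -177
W(s) = -180*s
H(M, b) = I*√10 (H(M, b) = √(-10) = I*√10)
W(-207) - H(l, 177) = -180*(-207) - I*√10 = 37260 - I*√10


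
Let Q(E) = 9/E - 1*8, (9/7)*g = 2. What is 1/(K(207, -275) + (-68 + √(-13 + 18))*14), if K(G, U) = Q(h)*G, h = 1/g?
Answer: 29/8312 - 7*√5/41560 ≈ 0.0031123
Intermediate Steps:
g = 14/9 (g = (7/9)*2 = 14/9 ≈ 1.5556)
h = 9/14 (h = 1/(14/9) = 9/14 ≈ 0.64286)
Q(E) = -8 + 9/E (Q(E) = 9/E - 8 = -8 + 9/E)
K(G, U) = 6*G (K(G, U) = (-8 + 9/(9/14))*G = (-8 + 9*(14/9))*G = (-8 + 14)*G = 6*G)
1/(K(207, -275) + (-68 + √(-13 + 18))*14) = 1/(6*207 + (-68 + √(-13 + 18))*14) = 1/(1242 + (-68 + √5)*14) = 1/(1242 + (-952 + 14*√5)) = 1/(290 + 14*√5)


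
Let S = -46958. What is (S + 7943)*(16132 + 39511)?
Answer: -2170911645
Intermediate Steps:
(S + 7943)*(16132 + 39511) = (-46958 + 7943)*(16132 + 39511) = -39015*55643 = -2170911645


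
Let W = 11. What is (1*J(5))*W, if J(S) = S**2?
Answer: 275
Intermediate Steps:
(1*J(5))*W = (1*5**2)*11 = (1*25)*11 = 25*11 = 275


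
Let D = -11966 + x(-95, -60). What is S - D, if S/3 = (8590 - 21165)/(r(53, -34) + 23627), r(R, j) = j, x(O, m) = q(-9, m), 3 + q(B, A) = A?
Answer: 283762472/23593 ≈ 12027.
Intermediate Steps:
q(B, A) = -3 + A
x(O, m) = -3 + m
S = -37725/23593 (S = 3*((8590 - 21165)/(-34 + 23627)) = 3*(-12575/23593) = -37725/23593 ≈ -1.5990)
D = -12029 (D = -11966 + (-3 - 60) = -11966 - 63 = -12029)
S - D = -37725/23593 - 1*(-12029) = -37725/23593 + 12029 = 283762472/23593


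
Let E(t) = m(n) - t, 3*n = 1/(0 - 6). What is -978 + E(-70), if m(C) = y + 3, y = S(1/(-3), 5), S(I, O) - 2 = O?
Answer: -898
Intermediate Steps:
S(I, O) = 2 + O
y = 7 (y = 2 + 5 = 7)
n = -1/18 (n = 1/(3*(0 - 6)) = (⅓)/(-6) = (⅓)*(-⅙) = -1/18 ≈ -0.055556)
m(C) = 10 (m(C) = 7 + 3 = 10)
E(t) = 10 - t
-978 + E(-70) = -978 + (10 - 1*(-70)) = -978 + (10 + 70) = -978 + 80 = -898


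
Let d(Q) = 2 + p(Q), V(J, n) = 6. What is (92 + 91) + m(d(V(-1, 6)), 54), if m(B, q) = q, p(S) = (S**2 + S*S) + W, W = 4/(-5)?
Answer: 237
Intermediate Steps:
W = -4/5 (W = 4*(-1/5) = -4/5 ≈ -0.80000)
p(S) = -4/5 + 2*S**2 (p(S) = (S**2 + S*S) - 4/5 = (S**2 + S**2) - 4/5 = 2*S**2 - 4/5 = -4/5 + 2*S**2)
d(Q) = 6/5 + 2*Q**2 (d(Q) = 2 + (-4/5 + 2*Q**2) = 6/5 + 2*Q**2)
(92 + 91) + m(d(V(-1, 6)), 54) = (92 + 91) + 54 = 183 + 54 = 237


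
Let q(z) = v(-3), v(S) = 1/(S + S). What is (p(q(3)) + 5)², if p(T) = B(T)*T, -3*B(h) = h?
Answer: 290521/11664 ≈ 24.908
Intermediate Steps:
v(S) = 1/(2*S)
B(h) = -h/3
q(z) = -⅙ (q(z) = (½)/(-3) = (½)*(-⅓) = -⅙)
p(T) = -T²/3 (p(T) = (-T/3)*T = -T²/3)
(p(q(3)) + 5)² = (-(-⅙)²/3 + 5)² = (-⅓*1/36 + 5)² = (-1/108 + 5)² = (539/108)² = 290521/11664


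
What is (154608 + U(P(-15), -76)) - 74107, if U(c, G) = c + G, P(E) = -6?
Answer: 80419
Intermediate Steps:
U(c, G) = G + c
(154608 + U(P(-15), -76)) - 74107 = (154608 + (-76 - 6)) - 74107 = (154608 - 82) - 74107 = 154526 - 74107 = 80419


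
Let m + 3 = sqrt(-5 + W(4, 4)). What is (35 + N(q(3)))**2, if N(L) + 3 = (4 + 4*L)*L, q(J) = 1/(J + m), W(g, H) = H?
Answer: 768 - 224*I ≈ 768.0 - 224.0*I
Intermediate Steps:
m = -3 + I (m = -3 + sqrt(-5 + 4) = -3 + sqrt(-1) = -3 + I ≈ -3.0 + 1.0*I)
q(J) = 1/(-3 + I + J) (q(J) = 1/(J + (-3 + I)) = 1/(-3 + I + J))
N(L) = -3 + L*(4 + 4*L) (N(L) = -3 + (4 + 4*L)*L = -3 + L*(4 + 4*L))
(35 + N(q(3)))**2 = (35 + (-3 + 4/(-3 + I + 3) + 4*(1/(-3 + I + 3))**2))**2 = (35 + (-3 + 4/I + 4*(1/I)**2))**2 = (35 + (-3 + 4*(-I) + 4*(-I)**2))**2 = (35 + (-3 - 4*I + 4*(-1)))**2 = (35 + (-3 - 4*I - 4))**2 = (35 + (-7 - 4*I))**2 = (28 - 4*I)**2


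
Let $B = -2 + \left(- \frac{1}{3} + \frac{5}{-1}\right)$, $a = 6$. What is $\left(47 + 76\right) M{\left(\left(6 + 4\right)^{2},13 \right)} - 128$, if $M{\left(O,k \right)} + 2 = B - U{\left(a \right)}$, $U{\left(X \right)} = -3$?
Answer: $-907$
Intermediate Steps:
$B = - \frac{22}{3}$ ($B = -2 + \left(\left(-1\right) \frac{1}{3} + 5 \left(-1\right)\right) = -2 - \frac{16}{3} = - \frac{22}{3} \approx -7.3333$)
$M{\left(O,k \right)} = - \frac{19}{3}$ ($M{\left(O,k \right)} = -2 - \frac{13}{3} = - \frac{19}{3}$)
$\left(47 + 76\right) M{\left(\left(6 + 4\right)^{2},13 \right)} - 128 = \left(47 + 76\right) \left(- \frac{19}{3}\right) - 128 = 123 \left(- \frac{19}{3}\right) - 128 = -779 - 128 = -907$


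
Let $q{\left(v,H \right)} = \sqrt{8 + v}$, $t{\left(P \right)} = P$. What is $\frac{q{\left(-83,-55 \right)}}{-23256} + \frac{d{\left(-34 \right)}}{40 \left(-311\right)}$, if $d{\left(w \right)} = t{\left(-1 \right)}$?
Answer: $\frac{1}{12440} - \frac{5 i \sqrt{3}}{23256} \approx 8.0386 \cdot 10^{-5} - 0.00037239 i$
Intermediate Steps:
$d{\left(w \right)} = -1$
$\frac{q{\left(-83,-55 \right)}}{-23256} + \frac{d{\left(-34 \right)}}{40 \left(-311\right)} = \frac{\sqrt{8 - 83}}{-23256} - \frac{1}{40 \left(-311\right)} = \sqrt{-75} \left(- \frac{1}{23256}\right) - \frac{1}{-12440} = 5 i \sqrt{3} \left(- \frac{1}{23256}\right) - - \frac{1}{12440} = - \frac{5 i \sqrt{3}}{23256} + \frac{1}{12440} = \frac{1}{12440} - \frac{5 i \sqrt{3}}{23256}$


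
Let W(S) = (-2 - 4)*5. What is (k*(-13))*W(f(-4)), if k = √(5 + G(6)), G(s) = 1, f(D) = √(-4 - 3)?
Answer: 390*√6 ≈ 955.30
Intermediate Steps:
f(D) = I*√7 (f(D) = √(-7) = I*√7)
k = √6 (k = √(5 + 1) = √6 ≈ 2.4495)
W(S) = -30 (W(S) = -6*5 = -30)
(k*(-13))*W(f(-4)) = (√6*(-13))*(-30) = -13*√6*(-30) = 390*√6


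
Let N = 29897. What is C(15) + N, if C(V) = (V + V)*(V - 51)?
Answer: 28817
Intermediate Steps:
C(V) = 2*V*(-51 + V) (C(V) = (2*V)*(-51 + V) = 2*V*(-51 + V))
C(15) + N = 2*15*(-51 + 15) + 29897 = 2*15*(-36) + 29897 = -1080 + 29897 = 28817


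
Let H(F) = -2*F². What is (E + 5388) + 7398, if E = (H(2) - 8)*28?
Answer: 12338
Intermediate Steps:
E = -448 (E = (-2*2² - 8)*28 = (-2*4 - 8)*28 = (-8 - 8)*28 = -16*28 = -448)
(E + 5388) + 7398 = (-448 + 5388) + 7398 = 4940 + 7398 = 12338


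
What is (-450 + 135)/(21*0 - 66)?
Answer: 105/22 ≈ 4.7727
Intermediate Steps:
(-450 + 135)/(21*0 - 66) = -315/(0 - 66) = -315/(-66) = -315*(-1/66) = 105/22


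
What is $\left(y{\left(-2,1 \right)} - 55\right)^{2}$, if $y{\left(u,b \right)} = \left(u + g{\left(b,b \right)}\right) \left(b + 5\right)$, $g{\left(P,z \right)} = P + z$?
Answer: $3025$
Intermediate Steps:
$y{\left(u,b \right)} = \left(5 + b\right) \left(u + 2 b\right)$ ($y{\left(u,b \right)} = \left(u + \left(b + b\right)\right) \left(b + 5\right) = \left(u + 2 b\right) \left(5 + b\right) = \left(5 + b\right) \left(u + 2 b\right)$)
$\left(y{\left(-2,1 \right)} - 55\right)^{2} = \left(\left(2 \cdot 1^{2} + 5 \left(-2\right) + 10 \cdot 1 + 1 \left(-2\right)\right) - 55\right)^{2} = \left(\left(2 \cdot 1 - 10 + 10 - 2\right) - 55\right)^{2} = \left(\left(2 - 10 + 10 - 2\right) - 55\right)^{2} = \left(0 - 55\right)^{2} = \left(-55\right)^{2} = 3025$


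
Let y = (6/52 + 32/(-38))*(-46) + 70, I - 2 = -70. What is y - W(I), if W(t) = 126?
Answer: -5575/247 ≈ -22.571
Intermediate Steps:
I = -68 (I = 2 - 70 = -68)
y = 25547/247 (y = (6*(1/52) + 32*(-1/38))*(-46) + 70 = (3/26 - 16/19)*(-46) + 70 = -359/494*(-46) + 70 = 8257/247 + 70 = 25547/247 ≈ 103.43)
y - W(I) = 25547/247 - 1*126 = 25547/247 - 126 = -5575/247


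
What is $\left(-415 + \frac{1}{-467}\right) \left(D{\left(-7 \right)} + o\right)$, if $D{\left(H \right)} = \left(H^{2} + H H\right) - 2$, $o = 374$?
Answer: $- \frac{91088820}{467} \approx -1.9505 \cdot 10^{5}$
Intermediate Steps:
$D{\left(H \right)} = -2 + 2 H^{2}$ ($D{\left(H \right)} = \left(H^{2} + H^{2}\right) - 2 = 2 H^{2} - 2 = -2 + 2 H^{2}$)
$\left(-415 + \frac{1}{-467}\right) \left(D{\left(-7 \right)} + o\right) = \left(-415 + \frac{1}{-467}\right) \left(\left(-2 + 2 \left(-7\right)^{2}\right) + 374\right) = \left(-415 - \frac{1}{467}\right) \left(\left(-2 + 2 \cdot 49\right) + 374\right) = - \frac{193806 \left(\left(-2 + 98\right) + 374\right)}{467} = - \frac{193806 \left(96 + 374\right)}{467} = \left(- \frac{193806}{467}\right) 470 = - \frac{91088820}{467}$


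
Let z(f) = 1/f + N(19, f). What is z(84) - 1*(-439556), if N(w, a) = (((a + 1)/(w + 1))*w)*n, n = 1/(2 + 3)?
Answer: 46155077/105 ≈ 4.3957e+5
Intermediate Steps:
n = 1/5 ≈ 0.20000
N(w, a) = w*(1 + a)/(5*(1 + w)) (N(w, a) = (((a + 1)/(w + 1))*w)*(1/5) = (((1 + a)/(1 + w))*w)*(1/5) = (w*(1 + a)/(1 + w))*(1/5) = w*(1 + a)/(5*(1 + w)))
z(f) = 19/100 + 1/f + 19*f/100 (z(f) = 1/f + (1/5)*19*(1 + f)/(1 + 19) = 1/f + (1/5)*19*(1 + f)/20 = 1/f + (1/5)*19*(1/20)*(1 + f) = 1/f + (19/100 + 19*f/100) = 19/100 + 1/f + 19*f/100)
z(84) - 1*(-439556) = (1/100)*(100 + 19*84*(1 + 84))/84 - 1*(-439556) = (1/100)*(1/84)*(100 + 19*84*85) + 439556 = (1/100)*(1/84)*(100 + 135660) + 439556 = (1/100)*(1/84)*135760 + 439556 = 1697/105 + 439556 = 46155077/105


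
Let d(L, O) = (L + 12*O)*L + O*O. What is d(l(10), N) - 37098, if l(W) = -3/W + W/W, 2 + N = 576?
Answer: 29720009/100 ≈ 2.9720e+5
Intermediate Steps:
N = 574 (N = -2 + 576 = 574)
l(W) = 1 - 3/W (l(W) = -3/W + 1 = 1 - 3/W)
d(L, O) = O² + L*(L + 12*O) (d(L, O) = L*(L + 12*O) + O² = O² + L*(L + 12*O))
d(l(10), N) - 37098 = (((-3 + 10)/10)² + 574² + 12*((-3 + 10)/10)*574) - 37098 = (((⅒)*7)² + 329476 + 12*((⅒)*7)*574) - 37098 = ((7/10)² + 329476 + 12*(7/10)*574) - 37098 = (49/100 + 329476 + 24108/5) - 37098 = 33429809/100 - 37098 = 29720009/100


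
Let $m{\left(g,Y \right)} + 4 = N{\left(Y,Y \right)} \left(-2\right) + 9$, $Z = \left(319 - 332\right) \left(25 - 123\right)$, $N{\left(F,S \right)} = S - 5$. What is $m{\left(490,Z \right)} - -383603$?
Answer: $381070$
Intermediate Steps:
$N{\left(F,S \right)} = -5 + S$
$Z = 1274$ ($Z = \left(-13\right) \left(-98\right) = 1274$)
$m{\left(g,Y \right)} = 15 - 2 Y$ ($m{\left(g,Y \right)} = -4 + \left(\left(-5 + Y\right) \left(-2\right) + 9\right) = -4 + \left(\left(10 - 2 Y\right) + 9\right) = -4 - \left(-19 + 2 Y\right) = 15 - 2 Y$)
$m{\left(490,Z \right)} - -383603 = \left(15 - 2548\right) - -383603 = \left(15 - 2548\right) + 383603 = -2533 + 383603 = 381070$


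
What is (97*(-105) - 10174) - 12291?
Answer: -32650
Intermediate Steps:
(97*(-105) - 10174) - 12291 = (-10185 - 10174) - 12291 = -20359 - 12291 = -32650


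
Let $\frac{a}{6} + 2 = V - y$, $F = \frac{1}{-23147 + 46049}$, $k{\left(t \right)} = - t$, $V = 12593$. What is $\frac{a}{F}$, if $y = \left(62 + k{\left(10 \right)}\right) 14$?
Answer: $1630118556$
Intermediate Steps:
$y = 728$ ($y = \left(62 - 10\right) 14 = 52 \cdot 14 = 728$)
$F = \frac{1}{22902} \approx 4.3664 \cdot 10^{-5}$
$a = 71178$ ($a = -12 + 6 \left(12593 - 728\right) = -12 + 6 \cdot 11865 = -12 + 71190 = 71178$)
$\frac{a}{F} = 71178 \frac{1}{\frac{1}{22902}} = 71178 \cdot 22902 = 1630118556$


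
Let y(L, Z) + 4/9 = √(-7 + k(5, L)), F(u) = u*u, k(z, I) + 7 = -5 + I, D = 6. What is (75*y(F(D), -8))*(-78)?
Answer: 2600 - 5850*√17 ≈ -21520.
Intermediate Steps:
k(z, I) = -12 + I (k(z, I) = -7 + (-5 + I) = -12 + I)
F(u) = u²
y(L, Z) = -4/9 + √(-19 + L) (y(L, Z) = -4/9 + √(-7 + (-12 + L)) = -4/9 + √(-19 + L))
(75*y(F(D), -8))*(-78) = (75*(-4/9 + √(-19 + 6²)))*(-78) = (75*(-4/9 + √(-19 + 36)))*(-78) = (75*(-4/9 + √17))*(-78) = (-100/3 + 75*√17)*(-78) = 2600 - 5850*√17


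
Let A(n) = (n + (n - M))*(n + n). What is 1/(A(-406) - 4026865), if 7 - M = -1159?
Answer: -1/2420729 ≈ -4.1310e-7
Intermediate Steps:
M = 1166 (M = 7 - 1*(-1159) = 7 + 1159 = 1166)
A(n) = 2*n*(-1166 + 2*n) (A(n) = (n + (n - 1*1166))*(n + n) = (n + (n - 1166))*(2*n) = (n + (-1166 + n))*(2*n) = (-1166 + 2*n)*(2*n) = 2*n*(-1166 + 2*n))
1/(A(-406) - 4026865) = 1/(4*(-406)*(-583 - 406) - 4026865) = 1/(4*(-406)*(-989) - 4026865) = 1/(1606136 - 4026865) = 1/(-2420729) = -1/2420729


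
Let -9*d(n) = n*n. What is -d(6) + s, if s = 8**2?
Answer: 68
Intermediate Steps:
d(n) = -n**2/9 (d(n) = -n*n/9 = -n**2/9)
s = 64
-d(6) + s = -(-1)*6**2/9 + 64 = -(-1)*36/9 + 64 = -1*(-4) + 64 = 4 + 64 = 68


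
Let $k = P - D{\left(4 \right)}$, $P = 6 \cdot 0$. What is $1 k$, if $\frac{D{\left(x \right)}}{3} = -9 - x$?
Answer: $39$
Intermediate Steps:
$D{\left(x \right)} = -27 - 3 x$ ($D{\left(x \right)} = 3 \left(-9 - x\right) = -27 - 3 x$)
$P = 0$
$k = 39$ ($k = 0 - \left(-27 - 12\right) = 0 - -39 = 0 + 39 = 39$)
$1 k = 1 \cdot 39 = 39$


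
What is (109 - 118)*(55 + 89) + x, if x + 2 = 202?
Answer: -1096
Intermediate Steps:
x = 200 (x = -2 + 202 = 200)
(109 - 118)*(55 + 89) + x = (109 - 118)*(55 + 89) + 200 = -9*144 + 200 = -1296 + 200 = -1096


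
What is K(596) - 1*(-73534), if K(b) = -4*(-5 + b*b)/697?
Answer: 49832354/697 ≈ 71496.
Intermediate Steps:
K(b) = 20/697 - 4*b**2/697 (K(b) = -4*(-5 + b**2)*(1/697) = (20 - 4*b**2)*(1/697) = 20/697 - 4*b**2/697)
K(596) - 1*(-73534) = (20/697 - 4/697*596**2) - 1*(-73534) = (20/697 - 4/697*355216) + 73534 = (20/697 - 1420864/697) + 73534 = -1420844/697 + 73534 = 49832354/697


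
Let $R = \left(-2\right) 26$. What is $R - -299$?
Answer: $247$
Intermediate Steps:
$R = -52$
$R - -299 = -52 - -299 = -52 + 299 = 247$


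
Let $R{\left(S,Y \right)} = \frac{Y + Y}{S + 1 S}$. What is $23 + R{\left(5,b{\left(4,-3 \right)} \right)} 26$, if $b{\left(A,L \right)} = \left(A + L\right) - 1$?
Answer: $23$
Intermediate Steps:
$b{\left(A,L \right)} = -1 + A + L$
$R{\left(S,Y \right)} = \frac{Y}{S}$ ($R{\left(S,Y \right)} = \frac{2 Y}{S + S} = \frac{2 Y}{2 S} = 2 Y \frac{1}{2 S} = \frac{Y}{S}$)
$23 + R{\left(5,b{\left(4,-3 \right)} \right)} 26 = 23 + \frac{-1 + 4 - 3}{5} \cdot 26 = 23 + 0 \cdot \frac{1}{5} \cdot 26 = 23 + 0 \cdot 26 = 23 + 0 = 23$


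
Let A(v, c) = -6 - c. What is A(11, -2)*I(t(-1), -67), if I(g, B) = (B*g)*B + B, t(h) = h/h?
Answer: -17688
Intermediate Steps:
t(h) = 1
I(g, B) = B + g*B**2 (I(g, B) = g*B**2 + B = B + g*B**2)
A(11, -2)*I(t(-1), -67) = (-6 - 1*(-2))*(-67*(1 - 67*1)) = (-6 + 2)*(-67*(1 - 67)) = -(-268)*(-66) = -4*4422 = -17688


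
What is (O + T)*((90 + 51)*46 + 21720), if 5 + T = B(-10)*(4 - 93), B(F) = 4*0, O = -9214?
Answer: -260031114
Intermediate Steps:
B(F) = 0
T = -5 (T = -5 + 0*(4 - 93) = -5 + 0*(-89) = -5 + 0 = -5)
(O + T)*((90 + 51)*46 + 21720) = (-9214 - 5)*((90 + 51)*46 + 21720) = -9219*(141*46 + 21720) = -9219*(6486 + 21720) = -9219*28206 = -260031114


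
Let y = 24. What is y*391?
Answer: 9384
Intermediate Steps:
y*391 = 24*391 = 9384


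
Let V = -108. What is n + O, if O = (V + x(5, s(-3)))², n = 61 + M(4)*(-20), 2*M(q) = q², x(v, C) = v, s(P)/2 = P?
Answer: 10510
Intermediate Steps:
s(P) = 2*P
M(q) = q²/2
n = -99 (n = 61 + ((½)*4²)*(-20) = 61 + ((½)*16)*(-20) = 61 + 8*(-20) = 61 - 160 = -99)
O = 10609 (O = (-108 + 5)² = (-103)² = 10609)
n + O = -99 + 10609 = 10510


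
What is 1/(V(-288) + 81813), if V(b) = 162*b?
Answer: 1/35157 ≈ 2.8444e-5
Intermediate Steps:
1/(V(-288) + 81813) = 1/(162*(-288) + 81813) = 1/(-46656 + 81813) = 1/35157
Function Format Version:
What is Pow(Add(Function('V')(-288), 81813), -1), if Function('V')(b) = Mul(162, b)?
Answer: Rational(1, 35157) ≈ 2.8444e-5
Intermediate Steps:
Pow(Add(Function('V')(-288), 81813), -1) = Pow(Add(Mul(162, -288), 81813), -1) = Pow(Add(-46656, 81813), -1) = Pow(35157, -1) = Rational(1, 35157)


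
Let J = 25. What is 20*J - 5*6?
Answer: 470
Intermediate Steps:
20*J - 5*6 = 20*25 - 5*6 = 500 - 30 = 470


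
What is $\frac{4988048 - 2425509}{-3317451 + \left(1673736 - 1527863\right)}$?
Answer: $- \frac{2562539}{3171578} \approx -0.80797$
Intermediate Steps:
$\frac{4988048 - 2425509}{-3317451 + \left(1673736 - 1527863\right)} = \frac{2562539}{-3317451 + 145873} = \frac{2562539}{-3171578} = 2562539 \left(- \frac{1}{3171578}\right) = - \frac{2562539}{3171578}$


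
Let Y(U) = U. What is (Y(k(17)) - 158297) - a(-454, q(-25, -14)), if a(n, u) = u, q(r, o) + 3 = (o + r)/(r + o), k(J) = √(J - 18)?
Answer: -158295 + I ≈ -1.583e+5 + 1.0*I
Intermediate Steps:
k(J) = √(-18 + J)
q(r, o) = -2 (q(r, o) = -3 + (o + r)/(r + o) = -3 + (o + r)/(o + r) = -3 + 1 = -2)
(Y(k(17)) - 158297) - a(-454, q(-25, -14)) = (√(-18 + 17) - 158297) - 1*(-2) = (√(-1) - 158297) + 2 = (I - 158297) + 2 = (-158297 + I) + 2 = -158295 + I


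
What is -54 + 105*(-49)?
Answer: -5199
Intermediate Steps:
-54 + 105*(-49) = -54 - 5145 = -5199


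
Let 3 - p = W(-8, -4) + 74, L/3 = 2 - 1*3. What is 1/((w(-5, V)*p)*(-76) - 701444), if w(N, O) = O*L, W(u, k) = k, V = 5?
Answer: -1/777824 ≈ -1.2856e-6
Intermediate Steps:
L = -3 (L = 3*(2 - 1*3) = 3*(2 - 3) = 3*(-1) = -3)
p = -67 (p = 3 - (-4 + 74) = 3 - 1*70 = 3 - 70 = -67)
w(N, O) = -3*O (w(N, O) = O*(-3) = -3*O)
1/((w(-5, V)*p)*(-76) - 701444) = 1/((-3*5*(-67))*(-76) - 701444) = 1/(-15*(-67)*(-76) - 701444) = 1/(1005*(-76) - 701444) = 1/(-76380 - 701444) = 1/(-777824) = -1/777824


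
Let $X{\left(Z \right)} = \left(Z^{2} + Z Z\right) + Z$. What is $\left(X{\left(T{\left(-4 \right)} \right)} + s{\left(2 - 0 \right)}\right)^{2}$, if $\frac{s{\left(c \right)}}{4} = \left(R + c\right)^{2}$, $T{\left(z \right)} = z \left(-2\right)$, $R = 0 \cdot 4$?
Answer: $23104$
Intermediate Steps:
$R = 0$
$T{\left(z \right)} = - 2 z$
$s{\left(c \right)} = 4 c^{2}$ ($s{\left(c \right)} = 4 \left(0 + c\right)^{2} = 4 c^{2}$)
$X{\left(Z \right)} = Z + 2 Z^{2}$ ($X{\left(Z \right)} = \left(Z^{2} + Z^{2}\right) + Z = 2 Z^{2} + Z = Z + 2 Z^{2}$)
$\left(X{\left(T{\left(-4 \right)} \right)} + s{\left(2 - 0 \right)}\right)^{2} = \left(\left(-2\right) \left(-4\right) \left(1 + 2 \left(\left(-2\right) \left(-4\right)\right)\right) + 4 \left(2 - 0\right)^{2}\right)^{2} = \left(8 \left(1 + 2 \cdot 8\right) + 4 \left(2 + 0\right)^{2}\right)^{2} = \left(8 \left(1 + 16\right) + 4 \cdot 2^{2}\right)^{2} = \left(8 \cdot 17 + 4 \cdot 4\right)^{2} = \left(136 + 16\right)^{2} = 152^{2} = 23104$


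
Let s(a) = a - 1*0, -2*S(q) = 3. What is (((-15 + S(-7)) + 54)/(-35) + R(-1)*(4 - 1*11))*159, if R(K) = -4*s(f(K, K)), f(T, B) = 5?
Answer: 309255/14 ≈ 22090.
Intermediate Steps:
S(q) = -3/2 (S(q) = -½*3 = -3/2)
s(a) = a (s(a) = a + 0 = a)
R(K) = -20 (R(K) = -4*5 = -20)
(((-15 + S(-7)) + 54)/(-35) + R(-1)*(4 - 1*11))*159 = (((-15 - 3/2) + 54)/(-35) - 20*(4 - 1*11))*159 = ((-33/2 + 54)*(-1/35) - 20*(4 - 11))*159 = ((75/2)*(-1/35) - 20*(-7))*159 = (-15/14 + 140)*159 = (1945/14)*159 = 309255/14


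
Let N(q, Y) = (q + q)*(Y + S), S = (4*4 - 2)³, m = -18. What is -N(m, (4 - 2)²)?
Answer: 98928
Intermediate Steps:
S = 2744 (S = (16 - 2)³ = 14³ = 2744)
N(q, Y) = 2*q*(2744 + Y) (N(q, Y) = (q + q)*(Y + 2744) = (2*q)*(2744 + Y) = 2*q*(2744 + Y))
-N(m, (4 - 2)²) = -2*(-18)*(2744 + (4 - 2)²) = -2*(-18)*(2744 + 2²) = -2*(-18)*(2744 + 4) = -2*(-18)*2748 = -1*(-98928) = 98928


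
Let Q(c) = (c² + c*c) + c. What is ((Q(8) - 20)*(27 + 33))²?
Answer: 48441600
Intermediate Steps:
Q(c) = c + 2*c² (Q(c) = (c² + c²) + c = 2*c² + c = c + 2*c²)
((Q(8) - 20)*(27 + 33))² = ((8*(1 + 2*8) - 20)*(27 + 33))² = ((8*(1 + 16) - 20)*60)² = ((8*17 - 20)*60)² = ((136 - 20)*60)² = (116*60)² = 6960² = 48441600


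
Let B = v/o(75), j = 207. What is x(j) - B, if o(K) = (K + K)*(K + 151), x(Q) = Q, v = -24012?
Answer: 586776/2825 ≈ 207.71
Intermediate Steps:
o(K) = 2*K*(151 + K) (o(K) = (2*K)*(151 + K) = 2*K*(151 + K))
B = -2001/2825 (B = -24012*1/(150*(151 + 75)) = -24012/(2*75*226) = -24012/33900 = -24012*1/33900 = -2001/2825 ≈ -0.70832)
x(j) - B = 207 - 1*(-2001/2825) = 207 + 2001/2825 = 586776/2825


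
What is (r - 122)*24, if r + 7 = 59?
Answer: -1680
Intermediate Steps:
r = 52 (r = -7 + 59 = 52)
(r - 122)*24 = (52 - 122)*24 = -70*24 = -1680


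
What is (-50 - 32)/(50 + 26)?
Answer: -41/38 ≈ -1.0789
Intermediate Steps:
(-50 - 32)/(50 + 26) = -82/76 = (1/76)*(-82) = -41/38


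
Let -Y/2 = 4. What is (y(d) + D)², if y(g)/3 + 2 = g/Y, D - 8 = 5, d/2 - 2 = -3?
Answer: 961/16 ≈ 60.063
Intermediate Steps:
Y = -8 (Y = -2*4 = -8)
d = -2 (d = 4 + 2*(-3) = 4 - 6 = -2)
D = 13 (D = 8 + 5 = 13)
y(g) = -6 - 3*g/8 (y(g) = -6 + 3*(g/(-8)) = -6 + 3*(g*(-⅛)) = -6 + 3*(-g/8) = -6 - 3*g/8)
(y(d) + D)² = ((-6 - 3/8*(-2)) + 13)² = ((-6 + ¾) + 13)² = (-21/4 + 13)² = (31/4)² = 961/16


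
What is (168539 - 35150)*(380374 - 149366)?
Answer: 30813926112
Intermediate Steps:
(168539 - 35150)*(380374 - 149366) = 133389*231008 = 30813926112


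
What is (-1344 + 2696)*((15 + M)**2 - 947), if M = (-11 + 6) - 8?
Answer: -1274936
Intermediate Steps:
M = -13 (M = -5 - 8 = -13)
(-1344 + 2696)*((15 + M)**2 - 947) = (-1344 + 2696)*((15 - 13)**2 - 947) = 1352*(2**2 - 947) = 1352*(4 - 947) = 1352*(-943) = -1274936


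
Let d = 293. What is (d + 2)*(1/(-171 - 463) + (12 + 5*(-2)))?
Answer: 373765/634 ≈ 589.54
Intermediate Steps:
(d + 2)*(1/(-171 - 463) + (12 + 5*(-2))) = (293 + 2)*(1/(-171 - 463) + (12 + 5*(-2))) = 295*(1/(-634) + (12 - 10)) = 295*(-1/634 + 2) = 295*(1267/634) = 373765/634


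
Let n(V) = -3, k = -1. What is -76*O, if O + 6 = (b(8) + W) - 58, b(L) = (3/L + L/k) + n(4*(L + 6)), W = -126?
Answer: 30495/2 ≈ 15248.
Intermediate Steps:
b(L) = -3 - L + 3/L (b(L) = (3/L + L/(-1)) - 3 = (3/L + L*(-1)) - 3 = (3/L - L) - 3 = (-L + 3/L) - 3 = -3 - L + 3/L)
O = -1605/8 (O = -6 + (((-3 - 1*8 + 3/8) - 126) - 58) = -6 + (((-3 - 8 + 3*(⅛)) - 126) - 58) = -6 + (((-3 - 8 + 3/8) - 126) - 58) = -6 + ((-85/8 - 126) - 58) = -6 + (-1093/8 - 58) = -6 - 1557/8 = -1605/8 ≈ -200.63)
-76*O = -76*(-1605/8) = 30495/2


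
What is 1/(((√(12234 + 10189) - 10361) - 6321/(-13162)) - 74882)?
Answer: -14767264436290/1258794945899436813 - 173238244*√22423/1258794945899436813 ≈ -1.1752e-5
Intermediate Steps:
1/(((√(12234 + 10189) - 10361) - 6321/(-13162)) - 74882) = 1/(((√22423 - 10361) - 6321*(-1/13162)) - 74882) = 1/(((-10361 + √22423) + 6321/13162) - 74882) = 1/((-136365161/13162 + √22423) - 74882) = 1/(-1121962045/13162 + √22423)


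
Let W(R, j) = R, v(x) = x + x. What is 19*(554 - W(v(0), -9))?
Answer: 10526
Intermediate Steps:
v(x) = 2*x
19*(554 - W(v(0), -9)) = 19*(554 - 2*0) = 19*(554 - 1*0) = 19*(554 + 0) = 19*554 = 10526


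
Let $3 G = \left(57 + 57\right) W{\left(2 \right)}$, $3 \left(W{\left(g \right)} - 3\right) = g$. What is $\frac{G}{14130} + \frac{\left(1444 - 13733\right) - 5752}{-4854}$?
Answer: $\frac{127797827}{34293510} \approx 3.7266$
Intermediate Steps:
$W{\left(g \right)} = 3 + \frac{g}{3}$
$G = \frac{418}{3}$ ($G = \frac{\left(57 + 57\right) \left(3 + \frac{1}{3} \cdot 2\right)}{3} = \frac{114 \left(3 + \frac{2}{3}\right)}{3} = \frac{114 \cdot \frac{11}{3}}{3} = \frac{1}{3} \cdot 418 = \frac{418}{3} \approx 139.33$)
$\frac{G}{14130} + \frac{\left(1444 - 13733\right) - 5752}{-4854} = \frac{418}{3 \cdot 14130} + \frac{\left(1444 - 13733\right) - 5752}{-4854} = \frac{418}{3} \cdot \frac{1}{14130} + \left(-12289 - 5752\right) \left(- \frac{1}{4854}\right) = \frac{209}{21195} - - \frac{18041}{4854} = \frac{209}{21195} + \frac{18041}{4854} = \frac{127797827}{34293510}$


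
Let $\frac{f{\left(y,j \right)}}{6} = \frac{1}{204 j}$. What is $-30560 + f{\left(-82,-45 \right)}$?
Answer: $- \frac{46756801}{1530} \approx -30560.0$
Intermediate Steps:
$f{\left(y,j \right)} = \frac{1}{34 j}$ ($f{\left(y,j \right)} = \frac{6}{204 j} = 6 \frac{1}{204 j} = \frac{1}{34 j}$)
$-30560 + f{\left(-82,-45 \right)} = -30560 + \frac{1}{34 \left(-45\right)} = -30560 + \frac{1}{34} \left(- \frac{1}{45}\right) = -30560 - \frac{1}{1530} = - \frac{46756801}{1530}$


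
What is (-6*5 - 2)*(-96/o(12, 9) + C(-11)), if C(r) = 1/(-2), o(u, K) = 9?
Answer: 1072/3 ≈ 357.33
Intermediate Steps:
C(r) = -½
(-6*5 - 2)*(-96/o(12, 9) + C(-11)) = (-6*5 - 2)*(-96/9 - ½) = (-30 - 2)*(-96*⅑ - ½) = -32*(-32/3 - ½) = -32*(-67/6) = 1072/3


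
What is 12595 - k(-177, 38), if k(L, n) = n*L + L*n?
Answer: 26047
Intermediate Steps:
k(L, n) = 2*L*n (k(L, n) = L*n + L*n = 2*L*n)
12595 - k(-177, 38) = 12595 - 2*(-177)*38 = 12595 - 1*(-13452) = 12595 + 13452 = 26047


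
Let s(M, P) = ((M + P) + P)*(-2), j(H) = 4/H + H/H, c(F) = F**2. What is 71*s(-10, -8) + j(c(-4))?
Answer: 14773/4 ≈ 3693.3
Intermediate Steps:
j(H) = 1 + 4/H (j(H) = 4/H + 1 = 1 + 4/H)
s(M, P) = -4*P - 2*M (s(M, P) = (M + 2*P)*(-2) = -4*P - 2*M)
71*s(-10, -8) + j(c(-4)) = 71*(-4*(-8) - 2*(-10)) + (4 + (-4)**2)/((-4)**2) = 71*(32 + 20) + (4 + 16)/16 = 71*52 + (1/16)*20 = 3692 + 5/4 = 14773/4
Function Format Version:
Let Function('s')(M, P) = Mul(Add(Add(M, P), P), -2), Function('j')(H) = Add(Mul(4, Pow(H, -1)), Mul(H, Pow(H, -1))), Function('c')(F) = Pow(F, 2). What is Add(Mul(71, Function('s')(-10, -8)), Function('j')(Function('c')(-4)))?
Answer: Rational(14773, 4) ≈ 3693.3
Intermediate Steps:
Function('j')(H) = Add(1, Mul(4, Pow(H, -1))) (Function('j')(H) = Add(Mul(4, Pow(H, -1)), 1) = Add(1, Mul(4, Pow(H, -1))))
Function('s')(M, P) = Add(Mul(-4, P), Mul(-2, M)) (Function('s')(M, P) = Mul(Add(M, Mul(2, P)), -2) = Add(Mul(-4, P), Mul(-2, M)))
Add(Mul(71, Function('s')(-10, -8)), Function('j')(Function('c')(-4))) = Add(Mul(71, Add(Mul(-4, -8), Mul(-2, -10))), Mul(Pow(Pow(-4, 2), -1), Add(4, Pow(-4, 2)))) = Add(Mul(71, Add(32, 20)), Mul(Pow(16, -1), Add(4, 16))) = Add(Mul(71, 52), Mul(Rational(1, 16), 20)) = Add(3692, Rational(5, 4)) = Rational(14773, 4)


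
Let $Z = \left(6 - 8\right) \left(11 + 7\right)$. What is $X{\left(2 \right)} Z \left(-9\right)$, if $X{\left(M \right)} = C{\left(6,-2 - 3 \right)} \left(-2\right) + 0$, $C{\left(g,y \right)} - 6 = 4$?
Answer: $-6480$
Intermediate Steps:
$C{\left(g,y \right)} = 10$ ($C{\left(g,y \right)} = 6 + 4 = 10$)
$X{\left(M \right)} = -20$ ($X{\left(M \right)} = 10 \left(-2\right) + 0 = -20 + 0 = -20$)
$Z = -36$ ($Z = \left(-2\right) 18 = -36$)
$X{\left(2 \right)} Z \left(-9\right) = \left(-20\right) \left(-36\right) \left(-9\right) = 720 \left(-9\right) = -6480$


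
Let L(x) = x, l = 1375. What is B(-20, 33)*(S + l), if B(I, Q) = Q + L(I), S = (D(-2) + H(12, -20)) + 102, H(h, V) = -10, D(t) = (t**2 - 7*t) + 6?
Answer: 19383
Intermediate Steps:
D(t) = 6 + t**2 - 7*t
S = 116 (S = ((6 + (-2)**2 - 7*(-2)) - 10) + 102 = ((6 + 4 + 14) - 10) + 102 = (24 - 10) + 102 = 14 + 102 = 116)
B(I, Q) = I + Q (B(I, Q) = Q + I = I + Q)
B(-20, 33)*(S + l) = (-20 + 33)*(116 + 1375) = 13*1491 = 19383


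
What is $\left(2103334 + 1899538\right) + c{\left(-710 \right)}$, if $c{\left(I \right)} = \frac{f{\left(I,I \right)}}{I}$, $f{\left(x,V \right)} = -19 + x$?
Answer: $\frac{2842039849}{710} \approx 4.0029 \cdot 10^{6}$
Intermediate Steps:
$c{\left(I \right)} = \frac{-19 + I}{I}$
$\left(2103334 + 1899538\right) + c{\left(-710 \right)} = \left(2103334 + 1899538\right) + \frac{-19 - 710}{-710} = 4002872 - - \frac{729}{710} = 4002872 + \frac{729}{710} = \frac{2842039849}{710}$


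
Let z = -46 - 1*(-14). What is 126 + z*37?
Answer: -1058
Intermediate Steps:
z = -32 (z = -46 + 14 = -32)
126 + z*37 = 126 - 32*37 = 126 - 1184 = -1058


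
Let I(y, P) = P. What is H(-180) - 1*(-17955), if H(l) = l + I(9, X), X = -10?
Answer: 17765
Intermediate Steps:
H(l) = -10 + l (H(l) = l - 10 = -10 + l)
H(-180) - 1*(-17955) = (-10 - 180) - 1*(-17955) = -190 + 17955 = 17765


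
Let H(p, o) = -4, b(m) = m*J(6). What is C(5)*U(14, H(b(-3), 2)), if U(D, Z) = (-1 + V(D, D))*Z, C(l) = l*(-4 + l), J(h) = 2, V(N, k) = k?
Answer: -260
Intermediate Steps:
b(m) = 2*m (b(m) = m*2 = 2*m)
U(D, Z) = Z*(-1 + D) (U(D, Z) = (-1 + D)*Z = Z*(-1 + D))
C(5)*U(14, H(b(-3), 2)) = (5*(-4 + 5))*(-4*(-1 + 14)) = (5*1)*(-4*13) = 5*(-52) = -260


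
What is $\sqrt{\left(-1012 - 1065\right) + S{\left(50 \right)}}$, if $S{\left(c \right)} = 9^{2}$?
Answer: $2 i \sqrt{499} \approx 44.677 i$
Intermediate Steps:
$S{\left(c \right)} = 81$
$\sqrt{\left(-1012 - 1065\right) + S{\left(50 \right)}} = \sqrt{\left(-1012 - 1065\right) + 81} = \sqrt{-2077 + 81} = \sqrt{-1996} = 2 i \sqrt{499}$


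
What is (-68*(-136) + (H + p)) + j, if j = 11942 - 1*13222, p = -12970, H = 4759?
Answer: -243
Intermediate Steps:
j = -1280 (j = 11942 - 13222 = -1280)
(-68*(-136) + (H + p)) + j = (-68*(-136) + (4759 - 12970)) - 1280 = (9248 - 8211) - 1280 = 1037 - 1280 = -243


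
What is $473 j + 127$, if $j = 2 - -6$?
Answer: $3911$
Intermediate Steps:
$j = 8$ ($j = 2 + 6 = 8$)
$473 j + 127 = 473 \cdot 8 + 127 = 3784 + 127 = 3911$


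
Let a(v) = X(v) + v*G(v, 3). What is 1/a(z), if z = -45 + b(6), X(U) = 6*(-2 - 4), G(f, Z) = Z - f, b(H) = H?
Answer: -1/1674 ≈ -0.00059737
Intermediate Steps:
X(U) = -36 (X(U) = 6*(-6) = -36)
z = -39 (z = -45 + 6 = -39)
a(v) = -36 + v*(3 - v)
1/a(z) = 1/(-36 - 1*(-39)*(-3 - 39)) = 1/(-36 - 1*(-39)*(-42)) = 1/(-36 - 1638) = 1/(-1674) = -1/1674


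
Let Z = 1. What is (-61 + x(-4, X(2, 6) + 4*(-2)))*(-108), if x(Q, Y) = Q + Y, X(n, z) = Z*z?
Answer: 7236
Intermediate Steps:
X(n, z) = z (X(n, z) = 1*z = z)
(-61 + x(-4, X(2, 6) + 4*(-2)))*(-108) = (-61 + (-4 + (6 + 4*(-2))))*(-108) = (-61 + (-4 + (6 - 8)))*(-108) = (-61 + (-4 - 2))*(-108) = (-61 - 6)*(-108) = -67*(-108) = 7236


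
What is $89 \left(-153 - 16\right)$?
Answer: $-15041$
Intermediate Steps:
$89 \left(-153 - 16\right) = 89 \left(-169\right) = -15041$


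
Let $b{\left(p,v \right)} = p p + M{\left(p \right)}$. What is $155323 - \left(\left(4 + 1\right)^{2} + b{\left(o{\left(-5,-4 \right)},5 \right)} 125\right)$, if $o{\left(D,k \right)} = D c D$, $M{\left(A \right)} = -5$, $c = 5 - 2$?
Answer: $-547202$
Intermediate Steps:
$c = 3$
$o{\left(D,k \right)} = 3 D^{2}$ ($o{\left(D,k \right)} = D 3 D = 3 D D = 3 D^{2}$)
$b{\left(p,v \right)} = -5 + p^{2}$ ($b{\left(p,v \right)} = p p - 5 = p^{2} - 5 = -5 + p^{2}$)
$155323 - \left(\left(4 + 1\right)^{2} + b{\left(o{\left(-5,-4 \right)},5 \right)} 125\right) = 155323 - \left(\left(4 + 1\right)^{2} + \left(-5 + \left(3 \left(-5\right)^{2}\right)^{2}\right) 125\right) = 155323 - \left(5^{2} + \left(-5 + \left(3 \cdot 25\right)^{2}\right) 125\right) = 155323 - \left(25 + \left(-5 + 75^{2}\right) 125\right) = 155323 - \left(25 + \left(-5 + 5625\right) 125\right) = 155323 - \left(25 + 5620 \cdot 125\right) = 155323 - \left(25 + 702500\right) = 155323 - 702525 = -547202$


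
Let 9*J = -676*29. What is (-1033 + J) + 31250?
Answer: 252349/9 ≈ 28039.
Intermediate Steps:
J = -19604/9 (J = (-676*29)/9 = (⅑)*(-19604) = -19604/9 ≈ -2178.2)
(-1033 + J) + 31250 = (-1033 - 19604/9) + 31250 = -28901/9 + 31250 = 252349/9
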